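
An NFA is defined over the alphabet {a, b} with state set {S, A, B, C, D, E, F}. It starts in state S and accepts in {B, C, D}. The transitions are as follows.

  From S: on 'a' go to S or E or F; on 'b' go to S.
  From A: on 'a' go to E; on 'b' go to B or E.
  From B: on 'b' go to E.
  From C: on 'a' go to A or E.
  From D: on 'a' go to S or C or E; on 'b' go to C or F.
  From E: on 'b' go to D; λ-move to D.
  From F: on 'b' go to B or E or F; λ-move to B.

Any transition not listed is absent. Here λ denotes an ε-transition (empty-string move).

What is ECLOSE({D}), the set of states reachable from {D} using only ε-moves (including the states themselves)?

Begin with {D}.
No ε-moves leave this set, so the closure equals the set itself.

{D}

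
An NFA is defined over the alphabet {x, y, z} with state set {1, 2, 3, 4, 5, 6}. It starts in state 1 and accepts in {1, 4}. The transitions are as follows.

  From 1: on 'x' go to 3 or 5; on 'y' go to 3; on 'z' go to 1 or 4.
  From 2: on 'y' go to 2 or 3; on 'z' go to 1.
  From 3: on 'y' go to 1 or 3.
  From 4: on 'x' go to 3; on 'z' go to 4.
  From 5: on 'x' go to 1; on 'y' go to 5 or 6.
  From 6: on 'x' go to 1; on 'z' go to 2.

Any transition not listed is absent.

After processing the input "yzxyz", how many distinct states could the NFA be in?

Start in {1}.
Read 'y': {1} → {3}.
Read 'z': {3} → ∅.
The set is empty and remains empty for the remaining 3 symbols.
That set has 0 states.

0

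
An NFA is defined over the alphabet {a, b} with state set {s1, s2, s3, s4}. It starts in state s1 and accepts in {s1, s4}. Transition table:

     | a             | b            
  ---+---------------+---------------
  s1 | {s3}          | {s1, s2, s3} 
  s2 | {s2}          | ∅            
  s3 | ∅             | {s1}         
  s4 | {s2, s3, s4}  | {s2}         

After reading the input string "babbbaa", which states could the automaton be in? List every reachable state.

{s2}

Start in {s1}.
Read 'b': s1→{s1, s2, s3}; now {s1, s2, s3}.
Read 'a': s1→{s3}, s2→{s2}, s3→∅; now {s2, s3}.
Read 'b': s2→∅, s3→{s1}; now {s1}.
Read 'b': s1→{s1, s2, s3}; now {s1, s2, s3}.
Read 'b': s1→{s1, s2, s3}, s2→∅, s3→{s1}; now {s1, s2, s3}.
Read 'a': s1→{s3}, s2→{s2}, s3→∅; now {s2, s3}.
Read 'a': s2→{s2}, s3→∅; now {s2}.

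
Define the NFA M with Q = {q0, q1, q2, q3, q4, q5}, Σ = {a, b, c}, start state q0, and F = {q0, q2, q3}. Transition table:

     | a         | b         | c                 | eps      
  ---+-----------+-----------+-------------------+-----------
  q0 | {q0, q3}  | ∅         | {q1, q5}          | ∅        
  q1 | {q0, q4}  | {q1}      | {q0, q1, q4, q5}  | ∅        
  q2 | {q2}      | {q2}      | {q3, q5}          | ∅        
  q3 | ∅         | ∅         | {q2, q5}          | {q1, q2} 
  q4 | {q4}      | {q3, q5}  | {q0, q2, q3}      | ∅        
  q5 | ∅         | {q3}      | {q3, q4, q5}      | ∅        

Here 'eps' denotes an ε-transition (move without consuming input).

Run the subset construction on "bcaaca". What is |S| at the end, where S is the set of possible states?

Start in {q0}.
Read 'b': q0→∅; now ∅.
The set is empty and remains empty for the remaining 5 symbols.
That set has 0 states.

0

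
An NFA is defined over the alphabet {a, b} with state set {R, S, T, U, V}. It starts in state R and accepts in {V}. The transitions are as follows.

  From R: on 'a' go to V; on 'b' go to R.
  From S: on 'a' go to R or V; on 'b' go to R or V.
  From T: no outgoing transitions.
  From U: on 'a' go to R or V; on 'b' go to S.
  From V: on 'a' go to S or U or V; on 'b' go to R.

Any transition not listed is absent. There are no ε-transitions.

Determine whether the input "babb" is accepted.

No

Start in {R}.
Read 'b': R→{R}; now {R}.
Read 'a': R→{V}; now {V}.
Read 'b': V→{R}; now {R}.
Read 'b': R→{R}; now {R}.
The final set {R} contains no accepting state.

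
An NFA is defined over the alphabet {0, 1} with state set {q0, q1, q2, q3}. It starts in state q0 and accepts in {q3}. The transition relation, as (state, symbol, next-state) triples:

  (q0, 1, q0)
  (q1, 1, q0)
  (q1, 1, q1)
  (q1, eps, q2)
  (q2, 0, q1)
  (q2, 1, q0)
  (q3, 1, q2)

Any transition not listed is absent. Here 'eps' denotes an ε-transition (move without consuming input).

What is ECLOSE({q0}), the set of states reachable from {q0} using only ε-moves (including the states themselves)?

Begin with {q0}.
No ε-moves leave this set, so the closure equals the set itself.

{q0}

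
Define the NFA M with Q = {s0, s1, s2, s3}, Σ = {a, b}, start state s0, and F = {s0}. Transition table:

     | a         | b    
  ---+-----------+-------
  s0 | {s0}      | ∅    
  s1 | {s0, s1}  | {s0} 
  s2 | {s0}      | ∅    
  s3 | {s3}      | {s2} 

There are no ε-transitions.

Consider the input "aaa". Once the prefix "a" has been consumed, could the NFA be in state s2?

No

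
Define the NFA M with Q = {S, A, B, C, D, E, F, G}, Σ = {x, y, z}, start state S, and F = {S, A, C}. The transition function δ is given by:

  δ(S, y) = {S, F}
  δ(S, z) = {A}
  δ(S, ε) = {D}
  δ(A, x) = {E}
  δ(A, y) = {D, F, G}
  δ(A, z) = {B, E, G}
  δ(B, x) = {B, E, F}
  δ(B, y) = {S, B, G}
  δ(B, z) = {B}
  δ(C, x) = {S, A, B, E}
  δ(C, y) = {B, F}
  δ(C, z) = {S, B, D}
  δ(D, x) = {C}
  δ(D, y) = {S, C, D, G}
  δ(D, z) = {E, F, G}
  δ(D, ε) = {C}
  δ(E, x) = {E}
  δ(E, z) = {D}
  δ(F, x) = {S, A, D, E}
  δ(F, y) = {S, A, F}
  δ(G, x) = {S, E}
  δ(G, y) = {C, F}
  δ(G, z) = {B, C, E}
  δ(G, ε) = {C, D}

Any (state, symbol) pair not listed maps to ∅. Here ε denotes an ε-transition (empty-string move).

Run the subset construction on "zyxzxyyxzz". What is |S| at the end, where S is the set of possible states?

8

Start: ε-closure({S}) = {S, C, D}.
Read 'z': {S, C, D} → {S, A, B, C, D, E, F, G}.
Read 'y': {S, A, B, C, D, E, F, G} → {S, A, B, C, D, F, G}.
Read 'x': {S, A, B, C, D, F, G} → {S, A, B, C, D, E, F}.
Read 'z': {S, A, B, C, D, E, F} → {S, A, B, C, D, E, F, G}.
Read 'x': {S, A, B, C, D, E, F, G} → {S, A, B, C, D, E, F}.
Read 'y': {S, A, B, C, D, E, F} → {S, A, B, C, D, F, G}.
Read 'y': {S, A, B, C, D, F, G} → {S, A, B, C, D, F, G}.
Read 'x': {S, A, B, C, D, F, G} → {S, A, B, C, D, E, F}.
Read 'z': {S, A, B, C, D, E, F} → {S, A, B, C, D, E, F, G}.
Read 'z': {S, A, B, C, D, E, F, G} → {S, A, B, C, D, E, F, G}.
That set has 8 states.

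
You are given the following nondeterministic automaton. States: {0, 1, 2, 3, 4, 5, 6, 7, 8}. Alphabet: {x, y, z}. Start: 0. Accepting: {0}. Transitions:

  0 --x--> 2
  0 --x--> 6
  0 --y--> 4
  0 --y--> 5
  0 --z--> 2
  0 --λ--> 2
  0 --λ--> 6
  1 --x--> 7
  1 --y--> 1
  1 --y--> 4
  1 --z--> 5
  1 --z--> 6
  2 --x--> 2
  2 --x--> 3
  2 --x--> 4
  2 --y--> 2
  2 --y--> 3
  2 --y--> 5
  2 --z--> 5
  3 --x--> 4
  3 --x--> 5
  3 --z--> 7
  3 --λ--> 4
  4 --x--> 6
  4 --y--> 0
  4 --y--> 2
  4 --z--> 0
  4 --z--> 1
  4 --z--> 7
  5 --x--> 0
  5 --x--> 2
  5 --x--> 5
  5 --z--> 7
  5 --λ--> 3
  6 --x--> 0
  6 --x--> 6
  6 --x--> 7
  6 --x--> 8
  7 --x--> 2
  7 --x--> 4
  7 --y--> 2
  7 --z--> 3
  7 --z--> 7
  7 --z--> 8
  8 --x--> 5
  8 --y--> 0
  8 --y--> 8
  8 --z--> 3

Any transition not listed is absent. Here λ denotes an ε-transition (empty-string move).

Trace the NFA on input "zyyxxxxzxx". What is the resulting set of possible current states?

{0, 2, 3, 4, 5, 6, 7, 8}

Start: ε-closure({0}) = {0, 2, 6}.
Read 'z': {0, 2, 6} → {2, 3, 4, 5}.
Read 'y': {2, 3, 4, 5} → {0, 2, 3, 4, 5, 6}.
Read 'y': {0, 2, 3, 4, 5, 6} → {0, 2, 3, 4, 5, 6}.
Read 'x': {0, 2, 3, 4, 5, 6} → {0, 2, 3, 4, 5, 6, 7, 8}.
Read 'x': {0, 2, 3, 4, 5, 6, 7, 8} → {0, 2, 3, 4, 5, 6, 7, 8}.
Read 'x': {0, 2, 3, 4, 5, 6, 7, 8} → {0, 2, 3, 4, 5, 6, 7, 8}.
Read 'x': {0, 2, 3, 4, 5, 6, 7, 8} → {0, 2, 3, 4, 5, 6, 7, 8}.
Read 'z': {0, 2, 3, 4, 5, 6, 7, 8} → {0, 1, 2, 3, 4, 5, 6, 7, 8}.
Read 'x': {0, 1, 2, 3, 4, 5, 6, 7, 8} → {0, 2, 3, 4, 5, 6, 7, 8}.
Read 'x': {0, 2, 3, 4, 5, 6, 7, 8} → {0, 2, 3, 4, 5, 6, 7, 8}.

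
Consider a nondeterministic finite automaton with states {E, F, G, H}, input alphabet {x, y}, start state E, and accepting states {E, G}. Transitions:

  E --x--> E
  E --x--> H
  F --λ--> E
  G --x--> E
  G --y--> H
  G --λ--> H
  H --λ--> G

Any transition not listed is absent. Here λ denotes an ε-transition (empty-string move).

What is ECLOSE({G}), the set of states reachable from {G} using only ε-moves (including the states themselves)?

{G, H}

Begin with {G}.
ε-move G → H; add H.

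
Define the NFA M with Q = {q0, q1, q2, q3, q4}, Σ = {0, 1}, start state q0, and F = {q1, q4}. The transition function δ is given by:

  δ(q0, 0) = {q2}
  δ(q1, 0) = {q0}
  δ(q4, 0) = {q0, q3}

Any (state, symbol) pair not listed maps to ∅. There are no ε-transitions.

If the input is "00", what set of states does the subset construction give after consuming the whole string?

∅

Start in {q0}.
Read '0': {q0} → {q2}.
Read '0': {q2} → ∅.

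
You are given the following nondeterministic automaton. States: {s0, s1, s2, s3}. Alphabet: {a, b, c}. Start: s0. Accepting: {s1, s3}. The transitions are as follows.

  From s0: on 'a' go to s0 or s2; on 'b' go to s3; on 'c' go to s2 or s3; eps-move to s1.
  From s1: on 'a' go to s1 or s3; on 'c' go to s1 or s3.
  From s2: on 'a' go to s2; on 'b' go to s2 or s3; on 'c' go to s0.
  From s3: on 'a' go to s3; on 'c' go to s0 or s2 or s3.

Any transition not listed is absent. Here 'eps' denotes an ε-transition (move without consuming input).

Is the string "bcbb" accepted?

Start: ε-closure({s0}) = {s0, s1}.
Read 'b': s0→{s3}, s1→∅; now {s3}.
Read 'c': s3→{s0, s2, s3}; union {s0, s2, s3}; ε-closure = {s0, s1, s2, s3}.
Read 'b': s0→{s3}, s1→∅, s2→{s2, s3}, s3→∅; now {s2, s3}.
Read 'b': s2→{s2, s3}, s3→∅; now {s2, s3}.
The final set {s2, s3} contains the accepting state s3.

Yes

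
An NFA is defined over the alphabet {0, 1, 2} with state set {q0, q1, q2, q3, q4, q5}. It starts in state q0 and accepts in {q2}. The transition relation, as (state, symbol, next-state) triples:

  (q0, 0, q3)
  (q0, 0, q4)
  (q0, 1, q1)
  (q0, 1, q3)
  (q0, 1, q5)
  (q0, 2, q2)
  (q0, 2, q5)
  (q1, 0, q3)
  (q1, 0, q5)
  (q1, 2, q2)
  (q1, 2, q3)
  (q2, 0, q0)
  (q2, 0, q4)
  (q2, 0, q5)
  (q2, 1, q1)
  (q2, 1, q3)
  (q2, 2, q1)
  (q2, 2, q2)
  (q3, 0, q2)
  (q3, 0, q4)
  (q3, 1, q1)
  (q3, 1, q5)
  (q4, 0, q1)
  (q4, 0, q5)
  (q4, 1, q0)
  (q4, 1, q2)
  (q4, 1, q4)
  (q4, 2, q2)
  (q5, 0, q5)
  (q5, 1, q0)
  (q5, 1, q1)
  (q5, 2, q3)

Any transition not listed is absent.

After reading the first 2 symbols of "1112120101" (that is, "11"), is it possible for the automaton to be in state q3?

Start in {q0}.
Read '1': {q0} → {q1, q3, q5}.
Read '1': {q1, q3, q5} → {q0, q1, q5}.
State q3 is not in {q0, q1, q5}.

No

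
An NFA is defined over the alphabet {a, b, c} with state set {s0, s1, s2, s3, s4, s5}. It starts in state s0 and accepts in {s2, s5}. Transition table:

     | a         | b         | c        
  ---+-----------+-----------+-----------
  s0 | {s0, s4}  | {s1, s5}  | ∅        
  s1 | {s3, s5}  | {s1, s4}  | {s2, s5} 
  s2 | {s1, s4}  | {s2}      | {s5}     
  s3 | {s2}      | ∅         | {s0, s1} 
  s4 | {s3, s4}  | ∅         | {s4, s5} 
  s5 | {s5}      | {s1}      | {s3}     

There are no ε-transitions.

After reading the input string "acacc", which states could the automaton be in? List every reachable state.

{s0, s1, s2, s3, s4, s5}

Start in {s0}.
Read 'a': {s0} → {s0, s4}.
Read 'c': {s0, s4} → {s4, s5}.
Read 'a': {s4, s5} → {s3, s4, s5}.
Read 'c': {s3, s4, s5} → {s0, s1, s3, s4, s5}.
Read 'c': {s0, s1, s3, s4, s5} → {s0, s1, s2, s3, s4, s5}.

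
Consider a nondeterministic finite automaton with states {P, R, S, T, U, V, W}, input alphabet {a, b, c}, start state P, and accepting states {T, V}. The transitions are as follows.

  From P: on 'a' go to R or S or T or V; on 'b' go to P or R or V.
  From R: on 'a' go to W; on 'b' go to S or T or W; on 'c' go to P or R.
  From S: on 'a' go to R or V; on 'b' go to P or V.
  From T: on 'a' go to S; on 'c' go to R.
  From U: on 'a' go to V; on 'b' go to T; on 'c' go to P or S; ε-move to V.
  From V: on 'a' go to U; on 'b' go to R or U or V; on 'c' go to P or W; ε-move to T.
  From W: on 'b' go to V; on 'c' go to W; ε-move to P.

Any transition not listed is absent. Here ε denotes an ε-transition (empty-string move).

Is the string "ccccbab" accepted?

No

Start in {P}.
Read 'c': P→∅; now ∅.
The set is empty and remains empty for the remaining 6 symbols.
The final set ∅ contains no accepting state.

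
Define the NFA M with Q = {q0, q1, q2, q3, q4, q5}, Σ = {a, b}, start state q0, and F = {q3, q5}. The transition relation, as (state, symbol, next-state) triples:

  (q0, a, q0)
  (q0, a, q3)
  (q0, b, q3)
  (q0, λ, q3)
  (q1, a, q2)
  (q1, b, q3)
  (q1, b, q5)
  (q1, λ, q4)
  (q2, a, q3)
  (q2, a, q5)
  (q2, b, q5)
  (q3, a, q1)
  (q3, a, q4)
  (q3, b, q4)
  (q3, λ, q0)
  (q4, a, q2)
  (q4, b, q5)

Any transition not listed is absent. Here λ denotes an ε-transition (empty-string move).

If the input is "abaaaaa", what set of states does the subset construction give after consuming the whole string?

{q0, q1, q2, q3, q4, q5}

Start: ε-closure({q0}) = {q0, q3}.
Read 'a': {q0, q3} → {q0, q1, q3, q4}.
Read 'b': {q0, q1, q3, q4} → {q0, q3, q4, q5}.
Read 'a': {q0, q3, q4, q5} → {q0, q1, q2, q3, q4}.
Read 'a': {q0, q1, q2, q3, q4} → {q0, q1, q2, q3, q4, q5}.
Read 'a': {q0, q1, q2, q3, q4, q5} → {q0, q1, q2, q3, q4, q5}.
Read 'a': {q0, q1, q2, q3, q4, q5} → {q0, q1, q2, q3, q4, q5}.
Read 'a': {q0, q1, q2, q3, q4, q5} → {q0, q1, q2, q3, q4, q5}.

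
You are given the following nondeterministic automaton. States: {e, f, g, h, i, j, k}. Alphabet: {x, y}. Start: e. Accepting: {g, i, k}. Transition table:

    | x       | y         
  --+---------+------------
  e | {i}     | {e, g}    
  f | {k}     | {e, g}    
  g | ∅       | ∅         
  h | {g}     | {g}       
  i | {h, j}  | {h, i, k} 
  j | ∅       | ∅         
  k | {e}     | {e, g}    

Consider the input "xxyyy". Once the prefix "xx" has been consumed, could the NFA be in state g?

No

Start in {e}.
Read 'x': e→{i}; now {i}.
Read 'x': i→{h, j}; now {h, j}.
State g is not in {h, j}.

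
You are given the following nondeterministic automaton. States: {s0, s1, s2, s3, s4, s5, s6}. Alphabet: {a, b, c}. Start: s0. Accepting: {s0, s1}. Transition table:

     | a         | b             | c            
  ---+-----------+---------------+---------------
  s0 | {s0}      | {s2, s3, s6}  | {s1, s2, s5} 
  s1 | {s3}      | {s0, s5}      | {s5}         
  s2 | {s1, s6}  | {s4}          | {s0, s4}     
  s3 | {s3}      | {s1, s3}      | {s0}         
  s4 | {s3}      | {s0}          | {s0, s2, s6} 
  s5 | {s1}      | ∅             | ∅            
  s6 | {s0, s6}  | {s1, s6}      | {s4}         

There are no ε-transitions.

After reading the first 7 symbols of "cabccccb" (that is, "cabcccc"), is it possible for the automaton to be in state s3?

Start in {s0}.
Read 'c': {s0} → {s1, s2, s5}.
Read 'a': {s1, s2, s5} → {s1, s3, s6}.
Read 'b': {s1, s3, s6} → {s0, s1, s3, s5, s6}.
Read 'c': {s0, s1, s3, s5, s6} → {s0, s1, s2, s4, s5}.
Read 'c': {s0, s1, s2, s4, s5} → {s0, s1, s2, s4, s5, s6}.
Read 'c': {s0, s1, s2, s4, s5, s6} → {s0, s1, s2, s4, s5, s6}.
Read 'c': {s0, s1, s2, s4, s5, s6} → {s0, s1, s2, s4, s5, s6}.
State s3 is not in {s0, s1, s2, s4, s5, s6}.

No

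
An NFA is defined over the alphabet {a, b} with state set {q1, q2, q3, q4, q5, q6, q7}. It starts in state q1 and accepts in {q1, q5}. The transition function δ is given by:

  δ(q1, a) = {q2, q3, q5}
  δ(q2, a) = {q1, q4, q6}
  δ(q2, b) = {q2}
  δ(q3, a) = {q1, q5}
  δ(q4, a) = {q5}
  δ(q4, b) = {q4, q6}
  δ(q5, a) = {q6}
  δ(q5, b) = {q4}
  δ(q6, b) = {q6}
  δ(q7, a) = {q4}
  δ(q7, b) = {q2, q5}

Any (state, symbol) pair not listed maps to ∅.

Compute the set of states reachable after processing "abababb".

Start in {q1}.
Read 'a': {q1} → {q2, q3, q5}.
Read 'b': {q2, q3, q5} → {q2, q4}.
Read 'a': {q2, q4} → {q1, q4, q5, q6}.
Read 'b': {q1, q4, q5, q6} → {q4, q6}.
Read 'a': {q4, q6} → {q5}.
Read 'b': {q5} → {q4}.
Read 'b': {q4} → {q4, q6}.

{q4, q6}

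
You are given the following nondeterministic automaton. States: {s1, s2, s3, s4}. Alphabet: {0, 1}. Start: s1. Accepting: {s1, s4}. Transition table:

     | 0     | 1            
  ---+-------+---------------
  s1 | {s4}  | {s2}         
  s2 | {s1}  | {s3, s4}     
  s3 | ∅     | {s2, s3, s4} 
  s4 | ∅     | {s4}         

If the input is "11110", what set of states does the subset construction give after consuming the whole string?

Start in {s1}.
Read '1': s1→{s2}; now {s2}.
Read '1': s2→{s3, s4}; now {s3, s4}.
Read '1': s3→{s2, s3, s4}, s4→{s4}; now {s2, s3, s4}.
Read '1': s2→{s3, s4}, s3→{s2, s3, s4}, s4→{s4}; now {s2, s3, s4}.
Read '0': s2→{s1}, s3→∅, s4→∅; now {s1}.

{s1}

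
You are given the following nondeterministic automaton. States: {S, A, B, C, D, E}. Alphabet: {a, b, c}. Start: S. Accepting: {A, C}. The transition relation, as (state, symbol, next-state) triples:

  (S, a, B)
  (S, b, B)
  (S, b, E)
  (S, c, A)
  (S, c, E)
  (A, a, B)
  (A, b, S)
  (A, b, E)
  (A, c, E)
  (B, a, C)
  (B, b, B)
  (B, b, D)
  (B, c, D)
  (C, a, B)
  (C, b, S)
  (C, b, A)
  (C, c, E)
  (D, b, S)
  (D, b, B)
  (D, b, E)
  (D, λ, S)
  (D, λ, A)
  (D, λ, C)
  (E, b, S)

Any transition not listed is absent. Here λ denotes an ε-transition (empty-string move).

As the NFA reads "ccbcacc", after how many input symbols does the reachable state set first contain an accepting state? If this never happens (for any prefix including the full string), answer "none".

Start in {S}.
Read 'c': {S} → {A, E}.
None of the earlier sets intersect F, but {A, E} does.

1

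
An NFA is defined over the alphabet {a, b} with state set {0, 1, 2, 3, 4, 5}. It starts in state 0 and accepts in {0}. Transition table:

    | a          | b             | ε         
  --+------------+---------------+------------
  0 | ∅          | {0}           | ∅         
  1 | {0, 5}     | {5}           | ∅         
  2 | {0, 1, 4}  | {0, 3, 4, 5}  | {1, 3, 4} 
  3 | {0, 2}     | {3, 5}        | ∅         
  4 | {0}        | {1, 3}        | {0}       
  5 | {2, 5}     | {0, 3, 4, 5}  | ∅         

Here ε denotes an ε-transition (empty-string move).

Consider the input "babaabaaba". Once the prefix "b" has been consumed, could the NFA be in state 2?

No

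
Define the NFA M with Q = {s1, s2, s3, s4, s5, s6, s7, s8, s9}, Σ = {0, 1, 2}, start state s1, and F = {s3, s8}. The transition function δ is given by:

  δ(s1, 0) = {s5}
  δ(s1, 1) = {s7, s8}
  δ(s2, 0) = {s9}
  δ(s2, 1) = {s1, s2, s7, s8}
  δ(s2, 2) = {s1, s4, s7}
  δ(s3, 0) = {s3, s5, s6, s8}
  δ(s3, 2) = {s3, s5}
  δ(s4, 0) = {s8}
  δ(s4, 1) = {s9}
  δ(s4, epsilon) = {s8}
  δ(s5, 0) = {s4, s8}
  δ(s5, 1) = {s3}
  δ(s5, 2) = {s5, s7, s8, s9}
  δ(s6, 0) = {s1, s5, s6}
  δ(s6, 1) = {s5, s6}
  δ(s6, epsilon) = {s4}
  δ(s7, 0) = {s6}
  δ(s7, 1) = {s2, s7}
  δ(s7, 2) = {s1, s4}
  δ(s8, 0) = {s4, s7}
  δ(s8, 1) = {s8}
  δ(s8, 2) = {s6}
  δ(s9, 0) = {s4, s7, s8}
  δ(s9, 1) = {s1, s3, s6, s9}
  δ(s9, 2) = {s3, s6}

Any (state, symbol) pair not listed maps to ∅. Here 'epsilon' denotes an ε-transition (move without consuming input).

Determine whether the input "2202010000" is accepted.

No

Start in {s1}.
Read '2': {s1} → ∅.
The set is empty and remains empty for the remaining 9 symbols.
The final set ∅ contains no accepting state.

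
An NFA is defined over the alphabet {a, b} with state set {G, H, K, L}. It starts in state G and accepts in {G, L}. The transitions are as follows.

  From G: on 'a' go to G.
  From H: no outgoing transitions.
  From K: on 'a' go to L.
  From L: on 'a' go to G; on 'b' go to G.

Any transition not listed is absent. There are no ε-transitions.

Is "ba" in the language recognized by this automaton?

No

Start in {G}.
Read 'b': G→∅; now ∅.
The set is empty and remains empty for the remaining 1 symbol.
The final set ∅ contains no accepting state.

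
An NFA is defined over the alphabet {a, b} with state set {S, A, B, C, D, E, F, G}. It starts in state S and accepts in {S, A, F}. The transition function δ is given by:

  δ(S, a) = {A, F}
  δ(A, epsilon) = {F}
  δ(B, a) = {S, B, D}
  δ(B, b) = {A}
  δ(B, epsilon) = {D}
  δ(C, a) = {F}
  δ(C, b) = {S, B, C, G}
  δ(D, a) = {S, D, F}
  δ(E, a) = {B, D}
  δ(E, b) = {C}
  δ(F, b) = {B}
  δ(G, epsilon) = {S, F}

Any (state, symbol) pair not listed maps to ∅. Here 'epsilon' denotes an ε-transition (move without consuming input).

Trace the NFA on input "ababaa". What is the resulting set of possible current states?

{S, A, B, D, F}

Start in {S}.
Read 'a': {S} → {A, F}.
Read 'b': {A, F} → {B, D}.
Read 'a': {B, D} → {S, B, D, F}.
Read 'b': {S, B, D, F} → {A, B, D, F}.
Read 'a': {A, B, D, F} → {S, B, D, F}.
Read 'a': {S, B, D, F} → {S, A, B, D, F}.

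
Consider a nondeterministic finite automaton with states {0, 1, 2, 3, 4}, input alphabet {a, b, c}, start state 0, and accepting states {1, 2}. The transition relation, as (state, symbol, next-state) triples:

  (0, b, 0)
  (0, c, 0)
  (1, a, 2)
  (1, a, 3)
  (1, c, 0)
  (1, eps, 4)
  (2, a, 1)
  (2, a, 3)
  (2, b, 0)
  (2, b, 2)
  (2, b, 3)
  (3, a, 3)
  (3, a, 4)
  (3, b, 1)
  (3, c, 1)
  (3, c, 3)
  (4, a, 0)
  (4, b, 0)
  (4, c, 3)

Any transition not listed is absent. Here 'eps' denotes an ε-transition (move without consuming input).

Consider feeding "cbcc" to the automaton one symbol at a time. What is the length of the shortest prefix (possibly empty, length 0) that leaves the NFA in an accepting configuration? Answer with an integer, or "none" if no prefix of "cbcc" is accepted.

Start in {0}.
Read 'c': 0→{0}; now {0}.
Read 'b': 0→{0}; now {0}.
Read 'c': 0→{0}; now {0}.
Read 'c': 0→{0}; now {0}.
No reachable set along the way intersects F.

none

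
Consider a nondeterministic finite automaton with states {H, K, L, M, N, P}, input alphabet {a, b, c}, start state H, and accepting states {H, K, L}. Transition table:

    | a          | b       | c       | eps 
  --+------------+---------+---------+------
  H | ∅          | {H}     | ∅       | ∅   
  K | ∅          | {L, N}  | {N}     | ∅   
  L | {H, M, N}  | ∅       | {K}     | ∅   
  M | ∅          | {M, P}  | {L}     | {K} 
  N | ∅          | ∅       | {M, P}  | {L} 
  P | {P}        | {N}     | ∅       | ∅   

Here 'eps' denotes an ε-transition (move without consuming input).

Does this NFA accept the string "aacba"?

Start in {H}.
Read 'a': H→∅; now ∅.
The set is empty and remains empty for the remaining 4 symbols.
The final set ∅ contains no accepting state.

No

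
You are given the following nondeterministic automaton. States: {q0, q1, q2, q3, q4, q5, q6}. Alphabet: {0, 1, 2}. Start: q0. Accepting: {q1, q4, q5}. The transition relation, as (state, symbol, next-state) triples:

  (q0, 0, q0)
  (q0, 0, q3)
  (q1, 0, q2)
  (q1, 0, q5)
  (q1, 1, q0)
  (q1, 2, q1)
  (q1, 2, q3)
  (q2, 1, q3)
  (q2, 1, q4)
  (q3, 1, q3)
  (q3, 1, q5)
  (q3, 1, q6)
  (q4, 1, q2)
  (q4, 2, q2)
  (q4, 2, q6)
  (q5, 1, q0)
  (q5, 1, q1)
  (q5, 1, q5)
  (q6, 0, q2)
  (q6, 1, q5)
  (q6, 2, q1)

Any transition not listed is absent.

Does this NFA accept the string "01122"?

Yes

Start in {q0}.
Read '0': {q0} → {q0, q3}.
Read '1': {q0, q3} → {q3, q5, q6}.
Read '1': {q3, q5, q6} → {q0, q1, q3, q5, q6}.
Read '2': {q0, q1, q3, q5, q6} → {q1, q3}.
Read '2': {q1, q3} → {q1, q3}.
The final set {q1, q3} contains the accepting state q1.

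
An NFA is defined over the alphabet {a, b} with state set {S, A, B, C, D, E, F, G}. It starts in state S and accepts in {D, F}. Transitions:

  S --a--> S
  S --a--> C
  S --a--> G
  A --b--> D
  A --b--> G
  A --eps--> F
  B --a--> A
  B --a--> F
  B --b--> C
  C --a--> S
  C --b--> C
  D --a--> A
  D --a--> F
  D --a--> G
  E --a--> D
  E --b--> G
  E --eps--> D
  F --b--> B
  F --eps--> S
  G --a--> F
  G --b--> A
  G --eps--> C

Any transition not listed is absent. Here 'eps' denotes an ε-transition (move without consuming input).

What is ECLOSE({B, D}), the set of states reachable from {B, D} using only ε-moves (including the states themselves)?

Begin with {B, D}.
No ε-moves leave this set, so the closure equals the set itself.

{B, D}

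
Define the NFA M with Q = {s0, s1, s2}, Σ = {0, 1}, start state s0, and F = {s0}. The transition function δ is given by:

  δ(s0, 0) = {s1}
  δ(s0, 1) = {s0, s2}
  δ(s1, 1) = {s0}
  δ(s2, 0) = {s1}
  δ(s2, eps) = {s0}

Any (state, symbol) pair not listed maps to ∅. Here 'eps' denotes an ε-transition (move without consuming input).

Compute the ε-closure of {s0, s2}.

{s0, s2}

Begin with {s0, s2}.
No ε-moves leave this set, so the closure equals the set itself.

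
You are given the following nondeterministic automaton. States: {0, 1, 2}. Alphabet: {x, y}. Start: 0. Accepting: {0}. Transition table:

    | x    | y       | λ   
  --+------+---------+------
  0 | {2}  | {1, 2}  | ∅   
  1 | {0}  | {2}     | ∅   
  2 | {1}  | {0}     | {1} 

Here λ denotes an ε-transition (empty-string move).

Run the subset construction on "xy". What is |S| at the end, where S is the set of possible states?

3

Start in {0}.
Read 'x': {0} → {1, 2}.
Read 'y': {1, 2} → {0, 1, 2}.
That set has 3 states.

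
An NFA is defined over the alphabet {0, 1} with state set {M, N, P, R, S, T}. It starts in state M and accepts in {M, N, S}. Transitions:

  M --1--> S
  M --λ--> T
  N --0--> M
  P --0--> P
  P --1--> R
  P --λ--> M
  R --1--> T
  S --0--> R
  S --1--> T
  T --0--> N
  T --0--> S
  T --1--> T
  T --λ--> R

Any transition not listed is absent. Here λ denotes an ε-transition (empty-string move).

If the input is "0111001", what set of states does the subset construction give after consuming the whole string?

Start: ε-closure({M}) = {M, R, T}.
Read '0': M→∅, R→∅, T→{N, S}; now {N, S}.
Read '1': N→∅, S→{T}; union {T}; ε-closure = {R, T}.
Read '1': R→{T}, T→{T}; union {T}; ε-closure = {R, T}.
Read '1': R→{T}, T→{T}; union {T}; ε-closure = {R, T}.
Read '0': R→∅, T→{N, S}; now {N, S}.
Read '0': N→{M}, S→{R}; union {M, R}; ε-closure = {M, R, T}.
Read '1': M→{S}, R→{T}, T→{T}; union {S, T}; ε-closure = {R, S, T}.

{R, S, T}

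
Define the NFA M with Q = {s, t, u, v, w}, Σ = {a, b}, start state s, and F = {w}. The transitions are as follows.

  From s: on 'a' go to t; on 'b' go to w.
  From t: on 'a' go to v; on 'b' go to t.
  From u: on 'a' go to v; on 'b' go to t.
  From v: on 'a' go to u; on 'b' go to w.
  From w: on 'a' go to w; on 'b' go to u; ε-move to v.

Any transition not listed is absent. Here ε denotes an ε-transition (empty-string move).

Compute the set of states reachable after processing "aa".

Start in {s}.
Read 'a': {s} → {t}.
Read 'a': {t} → {v}.

{v}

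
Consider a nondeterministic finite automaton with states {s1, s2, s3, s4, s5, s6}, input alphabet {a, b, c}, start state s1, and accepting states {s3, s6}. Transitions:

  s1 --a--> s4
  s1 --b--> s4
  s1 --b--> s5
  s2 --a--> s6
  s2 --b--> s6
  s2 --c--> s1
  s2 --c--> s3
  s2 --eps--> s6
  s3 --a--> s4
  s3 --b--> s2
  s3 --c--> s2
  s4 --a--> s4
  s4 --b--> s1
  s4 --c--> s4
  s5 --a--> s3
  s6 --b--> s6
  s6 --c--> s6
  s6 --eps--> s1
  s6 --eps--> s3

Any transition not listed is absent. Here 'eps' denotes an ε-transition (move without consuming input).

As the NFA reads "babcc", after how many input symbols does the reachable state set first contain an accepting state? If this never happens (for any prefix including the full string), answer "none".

2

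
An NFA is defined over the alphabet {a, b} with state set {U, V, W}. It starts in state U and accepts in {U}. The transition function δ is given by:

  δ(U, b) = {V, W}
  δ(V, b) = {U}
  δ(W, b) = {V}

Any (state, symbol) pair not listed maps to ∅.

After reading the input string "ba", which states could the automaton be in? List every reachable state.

Start in {U}.
Read 'b': U→{V, W}; now {V, W}.
Read 'a': V→∅, W→∅; now ∅.

∅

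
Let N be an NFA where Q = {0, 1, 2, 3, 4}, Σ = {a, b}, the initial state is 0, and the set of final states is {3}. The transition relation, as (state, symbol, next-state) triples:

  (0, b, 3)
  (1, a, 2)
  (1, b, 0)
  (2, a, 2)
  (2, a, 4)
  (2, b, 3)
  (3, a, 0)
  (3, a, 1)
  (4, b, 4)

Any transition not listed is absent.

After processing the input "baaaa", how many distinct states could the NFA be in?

2

Start in {0}.
Read 'b': {0} → {3}.
Read 'a': {3} → {0, 1}.
Read 'a': {0, 1} → {2}.
Read 'a': {2} → {2, 4}.
Read 'a': {2, 4} → {2, 4}.
That set has 2 states.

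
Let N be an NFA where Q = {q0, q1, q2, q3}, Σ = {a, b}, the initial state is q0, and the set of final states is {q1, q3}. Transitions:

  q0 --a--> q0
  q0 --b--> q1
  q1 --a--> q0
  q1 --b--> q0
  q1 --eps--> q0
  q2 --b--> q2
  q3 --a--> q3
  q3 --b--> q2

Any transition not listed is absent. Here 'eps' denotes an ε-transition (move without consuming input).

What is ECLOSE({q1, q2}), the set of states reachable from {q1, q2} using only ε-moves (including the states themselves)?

Begin with {q1, q2}.
ε-move q1 → q0; add q0.

{q0, q1, q2}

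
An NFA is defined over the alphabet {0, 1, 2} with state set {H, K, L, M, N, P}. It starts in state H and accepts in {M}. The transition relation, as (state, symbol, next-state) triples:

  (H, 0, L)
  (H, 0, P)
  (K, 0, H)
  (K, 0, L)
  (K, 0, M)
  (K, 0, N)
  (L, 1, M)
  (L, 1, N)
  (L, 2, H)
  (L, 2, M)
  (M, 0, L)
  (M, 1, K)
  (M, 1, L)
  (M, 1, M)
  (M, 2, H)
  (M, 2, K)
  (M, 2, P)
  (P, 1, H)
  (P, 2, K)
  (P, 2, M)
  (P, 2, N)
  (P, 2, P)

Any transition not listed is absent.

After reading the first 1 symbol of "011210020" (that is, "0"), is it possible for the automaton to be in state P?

Yes

Start in {H}.
Read '0': {H} → {L, P}.
State P is in {L, P}.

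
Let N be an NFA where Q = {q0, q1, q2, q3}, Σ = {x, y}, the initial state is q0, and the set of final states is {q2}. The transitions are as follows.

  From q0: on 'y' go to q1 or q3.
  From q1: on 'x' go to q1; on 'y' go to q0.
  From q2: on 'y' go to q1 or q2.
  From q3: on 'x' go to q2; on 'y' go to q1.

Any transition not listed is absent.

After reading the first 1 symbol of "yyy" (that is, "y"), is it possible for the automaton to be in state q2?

No

Start in {q0}.
Read 'y': q0→{q1, q3}; now {q1, q3}.
State q2 is not in {q1, q3}.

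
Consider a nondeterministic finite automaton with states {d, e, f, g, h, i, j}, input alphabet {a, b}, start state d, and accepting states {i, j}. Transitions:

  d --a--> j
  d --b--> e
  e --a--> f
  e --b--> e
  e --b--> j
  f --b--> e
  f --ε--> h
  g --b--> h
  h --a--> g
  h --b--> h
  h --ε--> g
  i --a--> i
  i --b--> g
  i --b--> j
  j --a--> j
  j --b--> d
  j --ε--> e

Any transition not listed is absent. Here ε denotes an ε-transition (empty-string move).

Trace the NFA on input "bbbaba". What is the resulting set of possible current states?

{e, f, g, h, j}

Start in {d}.
Read 'b': {d} → {e}.
Read 'b': {e} → {e, j}.
Read 'b': {e, j} → {d, e, j}.
Read 'a': {d, e, j} → {e, f, g, h, j}.
Read 'b': {e, f, g, h, j} → {d, e, g, h, j}.
Read 'a': {d, e, g, h, j} → {e, f, g, h, j}.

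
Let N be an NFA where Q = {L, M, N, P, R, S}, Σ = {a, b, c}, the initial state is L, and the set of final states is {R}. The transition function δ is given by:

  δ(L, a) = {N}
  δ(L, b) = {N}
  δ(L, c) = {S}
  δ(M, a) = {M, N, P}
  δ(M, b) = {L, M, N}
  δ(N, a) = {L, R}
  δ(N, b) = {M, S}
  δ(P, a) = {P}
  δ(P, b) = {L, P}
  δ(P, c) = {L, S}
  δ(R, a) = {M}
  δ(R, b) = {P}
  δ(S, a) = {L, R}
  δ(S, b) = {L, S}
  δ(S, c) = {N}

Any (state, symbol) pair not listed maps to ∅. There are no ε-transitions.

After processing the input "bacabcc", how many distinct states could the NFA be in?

2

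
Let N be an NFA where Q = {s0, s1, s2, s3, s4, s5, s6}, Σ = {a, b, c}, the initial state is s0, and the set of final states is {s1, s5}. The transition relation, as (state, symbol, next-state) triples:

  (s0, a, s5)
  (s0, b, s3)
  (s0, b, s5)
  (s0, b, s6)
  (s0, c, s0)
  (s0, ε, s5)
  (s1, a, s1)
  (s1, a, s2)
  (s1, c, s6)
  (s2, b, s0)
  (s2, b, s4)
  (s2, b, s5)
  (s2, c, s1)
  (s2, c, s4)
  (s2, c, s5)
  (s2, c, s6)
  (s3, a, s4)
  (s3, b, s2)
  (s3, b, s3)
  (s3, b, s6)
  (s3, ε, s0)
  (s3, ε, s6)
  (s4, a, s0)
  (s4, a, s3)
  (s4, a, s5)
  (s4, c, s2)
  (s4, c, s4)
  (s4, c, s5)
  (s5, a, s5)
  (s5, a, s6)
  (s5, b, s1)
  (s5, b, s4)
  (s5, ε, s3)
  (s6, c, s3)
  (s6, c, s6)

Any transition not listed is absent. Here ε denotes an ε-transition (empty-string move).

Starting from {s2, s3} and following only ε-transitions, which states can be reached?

{s0, s2, s3, s5, s6}

Begin with {s2, s3}.
ε-move s3 → s0; add s0.
ε-move s3 → s6; add s6.
ε-move s0 → s5; add s5.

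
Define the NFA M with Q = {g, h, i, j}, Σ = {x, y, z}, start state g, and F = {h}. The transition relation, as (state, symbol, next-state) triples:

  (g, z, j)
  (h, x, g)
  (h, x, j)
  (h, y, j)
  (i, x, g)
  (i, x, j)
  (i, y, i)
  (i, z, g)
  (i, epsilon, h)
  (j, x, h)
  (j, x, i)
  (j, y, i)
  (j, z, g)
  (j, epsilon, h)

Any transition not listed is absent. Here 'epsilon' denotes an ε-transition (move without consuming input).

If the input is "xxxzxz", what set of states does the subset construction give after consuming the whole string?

∅

Start in {g}.
Read 'x': g→∅; now ∅.
The set is empty and remains empty for the remaining 5 symbols.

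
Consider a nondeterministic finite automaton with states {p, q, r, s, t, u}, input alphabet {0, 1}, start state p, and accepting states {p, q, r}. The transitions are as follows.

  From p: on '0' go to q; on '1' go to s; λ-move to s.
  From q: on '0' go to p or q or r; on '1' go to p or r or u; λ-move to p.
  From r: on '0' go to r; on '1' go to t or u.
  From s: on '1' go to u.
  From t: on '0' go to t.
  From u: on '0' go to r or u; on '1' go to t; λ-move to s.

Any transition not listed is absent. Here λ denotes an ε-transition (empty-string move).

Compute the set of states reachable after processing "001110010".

{r, s, t, u}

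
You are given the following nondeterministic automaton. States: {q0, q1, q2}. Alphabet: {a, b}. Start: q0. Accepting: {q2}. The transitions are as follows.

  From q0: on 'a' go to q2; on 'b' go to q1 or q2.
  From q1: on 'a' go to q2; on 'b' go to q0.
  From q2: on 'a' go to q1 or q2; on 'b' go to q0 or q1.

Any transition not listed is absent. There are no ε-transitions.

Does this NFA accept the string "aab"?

Start in {q0}.
Read 'a': q0→{q2}; now {q2}.
Read 'a': q2→{q1, q2}; now {q1, q2}.
Read 'b': q1→{q0}, q2→{q0, q1}; now {q0, q1}.
The final set {q0, q1} contains no accepting state.

No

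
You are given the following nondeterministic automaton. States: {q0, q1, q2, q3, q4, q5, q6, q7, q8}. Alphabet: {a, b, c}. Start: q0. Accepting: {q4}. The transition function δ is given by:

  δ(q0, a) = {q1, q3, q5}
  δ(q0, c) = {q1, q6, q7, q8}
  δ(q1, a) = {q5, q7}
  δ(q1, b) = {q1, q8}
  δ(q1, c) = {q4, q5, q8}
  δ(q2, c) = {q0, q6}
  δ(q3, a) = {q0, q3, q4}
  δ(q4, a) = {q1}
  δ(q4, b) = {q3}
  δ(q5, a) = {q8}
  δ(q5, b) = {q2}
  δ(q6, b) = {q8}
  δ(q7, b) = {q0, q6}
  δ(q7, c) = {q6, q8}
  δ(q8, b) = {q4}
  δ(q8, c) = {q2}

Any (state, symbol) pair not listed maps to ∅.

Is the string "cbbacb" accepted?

Start in {q0}.
Read 'c': q0→{q1, q6, q7, q8}; now {q1, q6, q7, q8}.
Read 'b': q1→{q1, q8}, q6→{q8}, q7→{q0, q6}, q8→{q4}; now {q0, q1, q4, q6, q8}.
Read 'b': q0→∅, q1→{q1, q8}, q4→{q3}, q6→{q8}, q8→{q4}; now {q1, q3, q4, q8}.
Read 'a': q1→{q5, q7}, q3→{q0, q3, q4}, q4→{q1}, q8→∅; now {q0, q1, q3, q4, q5, q7}.
Read 'c': q0→{q1, q6, q7, q8}, q1→{q4, q5, q8}, q3→∅, q4→∅, q5→∅, q7→{q6, q8}; now {q1, q4, q5, q6, q7, q8}.
Read 'b': q1→{q1, q8}, q4→{q3}, q5→{q2}, q6→{q8}, q7→{q0, q6}, q8→{q4}; now {q0, q1, q2, q3, q4, q6, q8}.
The final set {q0, q1, q2, q3, q4, q6, q8} contains the accepting state q4.

Yes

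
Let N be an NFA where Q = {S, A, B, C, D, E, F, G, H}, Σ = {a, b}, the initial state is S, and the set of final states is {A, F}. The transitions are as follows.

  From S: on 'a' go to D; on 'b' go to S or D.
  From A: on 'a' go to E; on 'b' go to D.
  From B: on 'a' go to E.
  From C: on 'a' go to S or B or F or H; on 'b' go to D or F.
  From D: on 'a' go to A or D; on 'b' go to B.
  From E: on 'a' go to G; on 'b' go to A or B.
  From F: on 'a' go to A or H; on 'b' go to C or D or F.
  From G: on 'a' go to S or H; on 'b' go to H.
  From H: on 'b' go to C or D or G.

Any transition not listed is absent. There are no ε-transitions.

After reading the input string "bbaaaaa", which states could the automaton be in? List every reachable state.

{S, A, D, E, G, H}

Start in {S}.
Read 'b': S→{S, D}; now {S, D}.
Read 'b': S→{S, D}, D→{B}; now {S, B, D}.
Read 'a': S→{D}, B→{E}, D→{A, D}; now {A, D, E}.
Read 'a': A→{E}, D→{A, D}, E→{G}; now {A, D, E, G}.
Read 'a': A→{E}, D→{A, D}, E→{G}, G→{S, H}; now {S, A, D, E, G, H}.
Read 'a': S→{D}, A→{E}, D→{A, D}, E→{G}, G→{S, H}, H→∅; now {S, A, D, E, G, H}.
Read 'a': S→{D}, A→{E}, D→{A, D}, E→{G}, G→{S, H}, H→∅; now {S, A, D, E, G, H}.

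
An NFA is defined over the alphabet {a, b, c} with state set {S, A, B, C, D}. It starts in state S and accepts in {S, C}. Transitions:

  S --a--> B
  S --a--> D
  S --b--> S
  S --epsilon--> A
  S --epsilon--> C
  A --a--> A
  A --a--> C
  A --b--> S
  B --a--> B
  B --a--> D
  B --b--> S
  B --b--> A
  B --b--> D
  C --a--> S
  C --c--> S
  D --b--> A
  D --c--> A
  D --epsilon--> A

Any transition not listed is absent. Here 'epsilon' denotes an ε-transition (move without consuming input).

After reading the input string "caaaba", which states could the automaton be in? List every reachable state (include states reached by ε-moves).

{S, A, B, C, D}

Start: ε-closure({S}) = {S, A, C}.
Read 'c': S→∅, A→∅, C→{S}; union {S}; ε-closure = {S, A, C}.
Read 'a': S→{B, D}, A→{A, C}, C→{S}; now {S, A, B, C, D}.
Read 'a': S→{B, D}, A→{A, C}, B→{B, D}, C→{S}, D→∅; now {S, A, B, C, D}.
Read 'a': S→{B, D}, A→{A, C}, B→{B, D}, C→{S}, D→∅; now {S, A, B, C, D}.
Read 'b': S→{S}, A→{S}, B→{S, A, D}, C→∅, D→{A}; union {S, A, D}; ε-closure = {S, A, C, D}.
Read 'a': S→{B, D}, A→{A, C}, C→{S}, D→∅; now {S, A, B, C, D}.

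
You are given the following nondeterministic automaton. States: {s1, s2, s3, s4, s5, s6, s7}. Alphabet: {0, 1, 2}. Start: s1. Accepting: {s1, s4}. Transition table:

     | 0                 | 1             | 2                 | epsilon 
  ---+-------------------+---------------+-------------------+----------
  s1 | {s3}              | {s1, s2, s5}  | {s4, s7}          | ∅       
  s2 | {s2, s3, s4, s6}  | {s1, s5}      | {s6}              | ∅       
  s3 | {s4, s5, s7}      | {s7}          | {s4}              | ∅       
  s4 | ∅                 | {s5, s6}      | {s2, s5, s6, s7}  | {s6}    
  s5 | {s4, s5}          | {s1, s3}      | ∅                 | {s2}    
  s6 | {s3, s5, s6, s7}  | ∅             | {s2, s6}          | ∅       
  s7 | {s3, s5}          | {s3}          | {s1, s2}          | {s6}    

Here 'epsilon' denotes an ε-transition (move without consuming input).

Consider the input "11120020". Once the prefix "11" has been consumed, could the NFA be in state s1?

Yes

Start in {s1}.
Read '1': s1→{s1, s2, s5}; now {s1, s2, s5}.
Read '1': s1→{s1, s2, s5}, s2→{s1, s5}, s5→{s1, s3}; now {s1, s2, s3, s5}.
State s1 is in {s1, s2, s3, s5}.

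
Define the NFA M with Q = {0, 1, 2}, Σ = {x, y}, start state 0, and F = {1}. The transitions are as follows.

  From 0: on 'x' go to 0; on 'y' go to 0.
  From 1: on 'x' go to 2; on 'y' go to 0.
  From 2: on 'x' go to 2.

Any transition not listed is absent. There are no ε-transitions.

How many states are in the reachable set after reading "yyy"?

Start in {0}.
Read 'y': 0→{0}; now {0}.
Read 'y': 0→{0}; now {0}.
Read 'y': 0→{0}; now {0}.
That set has 1 state.

1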